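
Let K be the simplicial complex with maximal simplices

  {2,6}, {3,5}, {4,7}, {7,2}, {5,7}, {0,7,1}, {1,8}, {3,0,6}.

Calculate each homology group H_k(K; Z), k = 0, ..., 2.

K has 9 vertices, 12 edges, 2 triangles.
rank ∂_0 = 0, rank ∂_1 = 8 ⇒ b_0 = 9 − 0 − 8 = 1; all invariant factors of ∂_1 are 1 so no torsion. So H_0 = Z.
rank ∂_1 = 8, rank ∂_2 = 2 ⇒ b_1 = 12 − 8 − 2 = 2; all invariant factors of ∂_2 are 1 so no torsion. So H_1 = Z^2.
rank ∂_2 = 2, rank ∂_3 = 0 ⇒ b_2 = 2 − 2 − 0 = 0. So H_2 = 0.

H_0 = Z,  H_1 = Z^2,  H_2 = 0.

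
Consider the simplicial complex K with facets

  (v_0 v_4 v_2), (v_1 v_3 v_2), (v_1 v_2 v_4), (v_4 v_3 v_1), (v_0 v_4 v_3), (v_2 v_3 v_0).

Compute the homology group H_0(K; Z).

K has 5 vertices, 9 edges, 6 triangles.
rank ∂_0 = 0, rank ∂_1 = 4 ⇒ b_0 = 5 − 0 − 4 = 1; all invariant factors of ∂_1 are 1 so no torsion. So H_0 = Z.

H_0 ≅ Z.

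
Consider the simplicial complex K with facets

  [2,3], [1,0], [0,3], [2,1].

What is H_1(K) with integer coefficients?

H_1 = Z.

Fix the vertex order 0 < 1 < 2 < 3 and write every simplex with vertices in increasing order. Then dim K = 1 and the simplices of K are:

  0-simplices (4): [0], [1], [2], [3]
  1-simplices (4): [0,1], [0,3], [1,2], [2,3]

giving chain groups C_0 ≅ Z^4, C_1 ≅ Z^4.

Boundary ∂_1: C_1 → C_0 maps an edge to its endpoints' difference, ∂[p,q] = q − p. For instance
  ∂[1,2] = [2] − [1].
The resulting 4×4 matrix has rank 3, and its Smith normal form has invariant factors (1,1,1).

Reading off H_k = ker ∂_k / im ∂_{k+1}:

  H_1: rank ker ∂_1 − rank ∂_2 = (4 − 3) − 0 = 1, and there is no ∂_2, so H_1 = Z.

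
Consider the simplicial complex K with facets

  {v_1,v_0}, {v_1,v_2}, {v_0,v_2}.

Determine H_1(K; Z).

H_1 = Z.

Order the vertices as v_0 < v_1 < v_2. Listing each simplex with vertices in this order, K has dimension 1 with simplices:

  0-simplices (3): [v_0], [v_1], [v_2]
  1-simplices (3): [v_0,v_1], [v_0,v_2], [v_1,v_2]

so the chain groups are C_0 ≅ Z^3, C_1 ≅ Z^3.

∂_1: C_1 → C_0 is given by ∂[p,q] = [q] − [p]. For instance
  ∂[v_0,v_2] = [v_2] − [v_0].
As a 3×3 matrix over Z this has rank 2, with invariant factors (1,1).

From H_k ≅ ker(∂_k) / im(∂_{k+1}) we obtain:

  H_1: rank ker ∂_1 − rank ∂_2 = (3 − 2) − 0 = 1, and there is no ∂_2, so H_1 ≅ Z.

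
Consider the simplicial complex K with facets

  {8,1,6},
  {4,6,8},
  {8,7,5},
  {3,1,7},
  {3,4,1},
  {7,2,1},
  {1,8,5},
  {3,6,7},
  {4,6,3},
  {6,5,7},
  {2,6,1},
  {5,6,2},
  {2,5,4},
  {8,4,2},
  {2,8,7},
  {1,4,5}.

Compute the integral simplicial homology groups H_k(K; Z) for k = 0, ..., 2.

H_0 ≅ Z,  H_1 ≅ Z^2,  H_2 ≅ Z.

Take the total order 1 < 2 < 3 < 4 < 5 < 6 < 7 < 8 on the vertex set. Then K (dimension 2) consists of the simplices:

  0-simplices (8): [1], [2], [3], [4], [5], [6], [7], [8]
  1-simplices (24): (24 of them)
  2-simplices (16): [1,2,6], [1,2,7], [1,3,4], [1,3,7], [1,4,5], [1,5,8], [1,6,8], [2,4,5], [2,4,8], [2,5,6], [2,7,8], [3,4,6], [3,6,7], [4,6,8], [5,6,7], [5,7,8]

Hence C_0 ≅ Z^8, C_1 ≅ Z^24, C_2 ≅ Z^16.

∂_1: C_1 → C_0 is given by ∂[p,q] = [q] − [p]. For instance
  ∂[5,6] = [6] − [5].
This gives a 8×24 integer matrix of rank 7; reducing to Smith normal form yields diagonal entries (1,1,1,1,1,1,1).

The boundary map ∂_2: C_2 → C_1 sends each 2-simplex [p,q,r] to [q,r] − [p,r] + [p,q]. For instance
  ∂[2,7,8] = [7,8] − [2,8] + [2,7],
  ∂[1,6,8] = [6,8] − [1,8] + [1,6].
The resulting 24×16 matrix has rank 15, and its Smith normal form has invariant factors (1,1,1,1,1,1,1,1,1,1,1,1,1,1,1).

Reading off H_k = ker ∂_k / im ∂_{k+1}:

  H_0: rank C_0 − rank ∂_1 = 8 − 7 = 1, and the invariant factors of ∂_1 are all 1, so H_0 = Z.
  H_1: rank ker ∂_1 − rank ∂_2 = (24 − 7) − 15 = 2, and the invariant factors of ∂_2 are all 1, so H_1 = Z^2.
  H_2: rank ker ∂_2 − rank ∂_3 = (16 − 15) − 0 = 1, and there is no ∂_3, so H_2 = Z.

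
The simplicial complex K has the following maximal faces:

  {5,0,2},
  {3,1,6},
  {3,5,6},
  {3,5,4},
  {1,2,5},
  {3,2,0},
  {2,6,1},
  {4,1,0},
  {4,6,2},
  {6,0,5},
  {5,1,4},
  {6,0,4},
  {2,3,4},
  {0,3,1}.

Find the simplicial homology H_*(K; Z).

Fix the vertex order 0 < 1 < 2 < 3 < 4 < 5 < 6 and write every simplex with vertices in increasing order. Then dim K = 2 and the simplices of K are:

  0-simplices (7): [0], [1], [2], [3], [4], [5], [6]
  1-simplices (21): [0,1], [0,2], [0,3], [0,4], [0,5], [0,6], [1,2], [1,3], [1,4], [1,5], [1,6], [2,3], [2,4], [2,5], [2,6], [3,4], [3,5], [3,6], [4,5], [4,6], [5,6]
  2-simplices (14): [0,1,3], [0,1,4], [0,2,3], [0,2,5], [0,4,6], [0,5,6], [1,2,5], [1,2,6], [1,3,6], [1,4,5], [2,3,4], [2,4,6], [3,4,5], [3,5,6]

so the chain groups are C_0 ≅ Z^7, C_1 ≅ Z^21, C_2 ≅ Z^14.

Boundary ∂_1: C_1 → C_0 maps an edge to its endpoints' difference, ∂[p,q] = q − p.
The resulting 7×21 matrix has rank 6, and its Smith normal form has invariant factors (1,1,1,1,1,1).

∂_2: C_2 → C_1 sends each 2-simplex [p,q,r] to [q,r] − [p,r] + [p,q]. For instance
  ∂[2,4,6] = [4,6] − [2,6] + [2,4],
  ∂[3,4,5] = [4,5] − [3,5] + [3,4].
This gives a 21×14 integer matrix of rank 13; reducing to Smith normal form yields diagonal entries (1,1,1,1,1,1,1,1,1,1,1,1,1).

Reading off H_k = ker ∂_k / im ∂_{k+1}:

  H_0: rank C_0 − rank ∂_1 = 7 − 6 = 1, and the invariant factors of ∂_1 are all 1, so H_0 ≅ Z.
  H_1: rank ker ∂_1 − rank ∂_2 = (21 − 6) − 13 = 2, and the invariant factors of ∂_2 are all 1, so H_1 ≅ Z^2.
  H_2: rank ker ∂_2 − rank ∂_3 = (14 − 13) − 0 = 1, and there is no ∂_3, so H_2 ≅ Z.

As a check, the Euler characteristic is 7 − 21 + 14 = 0, which agrees with 1 − 2 + 1 = 0.

H_0 ≅ Z,  H_1 ≅ Z^2,  H_2 ≅ Z.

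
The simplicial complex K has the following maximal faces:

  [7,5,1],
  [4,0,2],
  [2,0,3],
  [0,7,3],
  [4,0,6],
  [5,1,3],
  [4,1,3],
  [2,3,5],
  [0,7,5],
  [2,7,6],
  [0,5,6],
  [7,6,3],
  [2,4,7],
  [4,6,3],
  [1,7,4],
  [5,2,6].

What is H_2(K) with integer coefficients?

We work with the vertex ordering 0 < 1 < 2 < 3 < 4 < 5 < 6 < 7. The simplices of K, each written with vertices in increasing order, are:

  0-simplices (8): [0], [1], [2], [3], [4], [5], [6], [7]
  1-simplices (24): (24 of them)
  2-simplices (16): [0,2,3], [0,2,4], [0,3,7], [0,4,6], [0,5,6], [0,5,7], [1,3,4], [1,3,5], [1,4,7], [1,5,7], [2,3,5], [2,4,7], [2,5,6], [2,6,7], [3,4,6], [3,6,7]

so the chain groups are C_0 ≅ Z^8, C_1 ≅ Z^24, C_2 ≅ Z^16.

The boundary map ∂_1: C_1 → C_0 sends each edge [p,q] (with p < q) to q − p.
As a 8×24 matrix over Z this has rank 7, with invariant factors (1,1,1,1,1,1,1).

The boundary map ∂_2: C_2 → C_1 acts by ∂[p,q,r] = [q,r] − [p,r] + [p,q]. For instance
  ∂[0,5,6] = [5,6] − [0,6] + [0,5],
  ∂[1,3,5] = [3,5] − [1,5] + [1,3].
As a 24×16 matrix over Z this has rank 15, with invariant factors (1,1,1,1,1,1,1,1,1,1,1,1,1,1,1).

Reading off H_k = ker ∂_k / im ∂_{k+1}:

  H_2: rank ker ∂_2 − rank ∂_3 = (16 − 15) − 0 = 1, and there is no ∂_3, so H_2 ≅ Z.

(K is a triangulation of the torus T^2.)

H_2 ≅ Z.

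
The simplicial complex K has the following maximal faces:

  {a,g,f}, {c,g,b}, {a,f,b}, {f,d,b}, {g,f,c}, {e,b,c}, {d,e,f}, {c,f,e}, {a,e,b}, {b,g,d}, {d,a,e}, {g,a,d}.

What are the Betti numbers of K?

b_0 = 1, b_1 = 0, b_2 = 0.

We work with the vertex ordering a < b < c < d < e < f < g. The simplices of K, each written with vertices in increasing order, are:

  0-simplices (7): a, b, c, d, e, f, g
  1-simplices (18): ab, ad, ae, af, ag, bc, bd, be, bf, bg, ce, cf, cg, de, df, dg, ef, fg
  2-simplices (12): abe, abf, ade, adg, afg, bce, bcg, bdf, bdg, cef, cfg, def

so the chain groups are C_0 ≅ Z^7, C_1 ≅ Z^18, C_2 ≅ Z^12.

∂_1: C_1 → C_0 sends each edge [p,q] (with p < q) to q − p. For instance
  ∂ce = e − c.
The 7×18 boundary matrix has rank 6 and Smith normal form diag(1,1,1,1,1,1).

Boundary ∂_2: C_2 → C_1 acts by ∂[p,q,r] = [q,r] − [p,r] + [p,q]. For instance
  ∂bcg = cg − bg + bc,
  ∂cfg = fg − cg + cf.
This gives a 18×12 integer matrix of rank 12; reducing to Smith normal form yields diagonal entries (1,1,1,1,1,1,1,1,1,1,1,2).

Reading off H_k = ker ∂_k / im ∂_{k+1}:

  H_0: rank C_0 − rank ∂_1 = 7 − 6 = 1, and the invariant factors of ∂_1 are all 1, so H_0 ≅ Z.
  H_1: rank ker ∂_1 − rank ∂_2 = (18 − 6) − 12 = 0, and ∂_2 has invariant factor 2 > 1, so H_1 ≅ Z/2.
  H_2: rank ker ∂_2 − rank ∂_3 = (12 − 12) − 0 = 0, and there is no ∂_3, so H_2 ≅ 0.

Hence the Betti numbers are b_0 = 1, b_1 = 0, b_2 = 0.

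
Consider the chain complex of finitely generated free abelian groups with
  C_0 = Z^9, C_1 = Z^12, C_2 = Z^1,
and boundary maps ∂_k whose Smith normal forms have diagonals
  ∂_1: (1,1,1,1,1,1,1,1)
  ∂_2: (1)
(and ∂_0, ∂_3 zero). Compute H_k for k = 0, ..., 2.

H_0: b_0 = 9 − 0 − 8 = 1; torsion from ∂_1 factors > 1: none. So H_0 ≅ Z.
H_1: b_1 = 12 − 8 − 1 = 3; torsion from ∂_2 factors > 1: none. So H_1 ≅ Z^3.
H_2: b_2 = 1 − 1 − 0 = 0; torsion from ∂_3 factors > 1: none. So H_2 ≅ 0.

H_0 ≅ Z,  H_1 ≅ Z^3,  H_2 = 0.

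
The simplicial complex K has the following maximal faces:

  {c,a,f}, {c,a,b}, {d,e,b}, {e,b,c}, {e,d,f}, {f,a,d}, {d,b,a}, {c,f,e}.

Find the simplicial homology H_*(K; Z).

H_0 ≅ Z,  H_1 = 0,  H_2 ≅ Z.

We work with the vertex ordering a < b < c < d < e < f. The simplices of K, each written with vertices in increasing order, are:

  0-simplices (6): a, b, c, d, e, f
  1-simplices (12): ab, ac, ad, af, bc, bd, be, ce, cf, de, df, ef
  2-simplices (8): abc, abd, acf, adf, bce, bde, cef, def

so the chain groups are C_0 ≅ Z^6, C_1 ≅ Z^12, C_2 ≅ Z^8.

Boundary ∂_1: C_1 → C_0 maps an edge to its endpoints' difference, ∂[p,q] = q − p.
This gives a 6×12 integer matrix of rank 5; reducing to Smith normal form yields diagonal entries (1,1,1,1,1).

Boundary ∂_2: C_2 → C_1 sends each 2-simplex [p,q,r] to [q,r] − [p,r] + [p,q]. For instance
  ∂bce = ce − be + bc,
  ∂bde = de − be + bd.
This gives a 12×8 integer matrix of rank 7; reducing to Smith normal form yields diagonal entries (1,1,1,1,1,1,1).

From H_k ≅ ker(∂_k) / im(∂_{k+1}) we obtain:

  H_0: rank C_0 − rank ∂_1 = 6 − 5 = 1, and the invariant factors of ∂_1 are all 1, so H_0 ≅ Z.
  H_1: rank ker ∂_1 − rank ∂_2 = (12 − 5) − 7 = 0, and the invariant factors of ∂_2 are all 1, so H_1 ≅ 0.
  H_2: rank ker ∂_2 − rank ∂_3 = (8 − 7) − 0 = 1, and there is no ∂_3, so H_2 ≅ Z.

As a check, the Euler characteristic is 6 − 12 + 8 = 2, which agrees with 1 − 0 + 1 = 2.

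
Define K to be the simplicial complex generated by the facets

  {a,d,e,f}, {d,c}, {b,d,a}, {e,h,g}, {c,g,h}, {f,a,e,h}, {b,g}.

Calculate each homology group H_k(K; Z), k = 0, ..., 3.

Take the total order a < b < c < d < e < f < g < h on the vertex set. Then K (dimension 3) consists of the simplices:

  0-simplices (8): a, b, c, d, e, f, g, h
  1-simplices (17): ab, ad, ae, af, ah, bd, bg, cd, cg, ch, de, df, ef, eg, eh, fh, gh
  2-simplices (10): abd, ade, adf, aef, aeh, afh, cgh, def, efh, egh
  3-simplices (2): adef, aefh

Hence C_0 ≅ Z^8, C_1 ≅ Z^17, C_2 ≅ Z^10, C_3 ≅ Z^2.

The boundary map ∂_1: C_1 → C_0 sends each edge [p,q] (with p < q) to q − p.
The 8×17 boundary matrix has rank 7 and Smith normal form diag(1,1,1,1,1,1,1).

The boundary map ∂_2: C_2 → C_1 sends each 2-simplex [p,q,r] to [q,r] − [p,r] + [p,q]. For instance
  ∂ade = de − ae + ad,
  ∂aeh = eh − ah + ae.
As a 17×10 matrix over Z this has rank 8, with invariant factors (1,1,1,1,1,1,1,1).

The boundary map ∂_3: C_3 → C_2 sends each 3-simplex σ to the alternating sum Σ_i (−1)^i (σ with its i-th vertex removed). For instance
  ∂adef = def − aef + adf − ade,
  ∂aefh = efh − afh + aeh − aef.
This gives a 10×2 integer matrix of rank 2; reducing to Smith normal form yields diagonal entries (1,1).

From H_k ≅ ker(∂_k) / im(∂_{k+1}) we obtain:

  H_0: rank C_0 − rank ∂_1 = 8 − 7 = 1, and the invariant factors of ∂_1 are all 1, so H_0 ≅ Z.
  H_1: rank ker ∂_1 − rank ∂_2 = (17 − 7) − 8 = 2, and the invariant factors of ∂_2 are all 1, so H_1 ≅ Z^2.
  H_2: rank ker ∂_2 − rank ∂_3 = (10 − 8) − 2 = 0, and the invariant factors of ∂_3 are all 1, so H_2 ≅ 0.
  H_3: rank ker ∂_3 − rank ∂_4 = (2 − 2) − 0 = 0, and there is no ∂_4, so H_3 ≅ 0.

As a check, the Euler characteristic is 8 − 17 + 10 − 2 = -1, which agrees with 1 − 2 + 0 − 0 = -1.

H_0 ≅ Z,  H_1 ≅ Z^2,  H_2 = 0,  H_3 = 0.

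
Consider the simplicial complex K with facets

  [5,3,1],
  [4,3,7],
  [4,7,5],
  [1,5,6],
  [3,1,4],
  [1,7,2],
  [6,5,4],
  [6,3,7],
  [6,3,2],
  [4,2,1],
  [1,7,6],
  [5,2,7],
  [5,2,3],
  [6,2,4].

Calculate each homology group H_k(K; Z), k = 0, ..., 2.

Fix the vertex order 1 < 2 < 3 < 4 < 5 < 6 < 7 and write every simplex with vertices in increasing order. Then dim K = 2 and the simplices of K are:

  0-simplices (7): [1], [2], [3], [4], [5], [6], [7]
  1-simplices (21): [1,2], [1,3], [1,4], [1,5], [1,6], [1,7], [2,3], [2,4], [2,5], [2,6], [2,7], [3,4], [3,5], [3,6], [3,7], [4,5], [4,6], [4,7], [5,6], [5,7], [6,7]
  2-simplices (14): [1,2,4], [1,2,7], [1,3,4], [1,3,5], [1,5,6], [1,6,7], [2,3,5], [2,3,6], [2,4,6], [2,5,7], [3,4,7], [3,6,7], [4,5,6], [4,5,7]

giving chain groups C_0 ≅ Z^7, C_1 ≅ Z^21, C_2 ≅ Z^14.

∂_1: C_1 → C_0 maps an edge to its endpoints' difference, ∂[p,q] = q − p. For instance
  ∂[3,6] = [6] − [3].
The resulting 7×21 matrix has rank 6, and its Smith normal form has invariant factors (1,1,1,1,1,1).

The boundary map ∂_2: C_2 → C_1 sends each 2-simplex [p,q,r] to [q,r] − [p,r] + [p,q]. For instance
  ∂[1,3,5] = [3,5] − [1,5] + [1,3],
  ∂[3,6,7] = [6,7] − [3,7] + [3,6].
The 21×14 boundary matrix has rank 13 and Smith normal form diag(1,1,1,1,1,1,1,1,1,1,1,1,1).

Computing H_k = (kernel of ∂_k) / (image of ∂_{k+1}):

  H_0: rank C_0 − rank ∂_1 = 7 − 6 = 1, and the invariant factors of ∂_1 are all 1, so H_0 = Z.
  H_1: rank ker ∂_1 − rank ∂_2 = (21 − 6) − 13 = 2, and the invariant factors of ∂_2 are all 1, so H_1 = Z^2.
  H_2: rank ker ∂_2 − rank ∂_3 = (14 − 13) − 0 = 1, and there is no ∂_3, so H_2 = Z.

(K is a triangulation of the torus T^2.)

H_0 ≅ Z,  H_1 ≅ Z^2,  H_2 ≅ Z.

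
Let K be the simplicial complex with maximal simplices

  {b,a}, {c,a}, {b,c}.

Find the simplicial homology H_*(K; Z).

H_0 = Z,  H_1 = Z.

Take the total order a < b < c on the vertex set. Then K (dimension 1) consists of the simplices:

  0-simplices (3): a, b, c
  1-simplices (3): ab, ac, bc

Hence C_0 ≅ Z^3, C_1 ≅ Z^3.

∂_1: C_1 → C_0 maps an edge to its endpoints' difference, ∂[p,q] = q − p.
The 3×3 boundary matrix has rank 2 and Smith normal form diag(1,1).

Computing H_k = (kernel of ∂_k) / (image of ∂_{k+1}):

  H_0: rank C_0 − rank ∂_1 = 3 − 2 = 1, and the invariant factors of ∂_1 are all 1, so H_0 ≅ Z.
  H_1: rank ker ∂_1 − rank ∂_2 = (3 − 2) − 0 = 1, and there is no ∂_2, so H_1 ≅ Z.

(K is a triangulation of the circle S^1.)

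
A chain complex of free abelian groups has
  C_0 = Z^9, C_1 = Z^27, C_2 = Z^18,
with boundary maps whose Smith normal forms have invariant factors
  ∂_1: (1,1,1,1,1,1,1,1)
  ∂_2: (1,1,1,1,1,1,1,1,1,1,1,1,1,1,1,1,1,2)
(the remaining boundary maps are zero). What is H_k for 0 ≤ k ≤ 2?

H_0: b_0 = 9 − 0 − 8 = 1; torsion from ∂_1 factors > 1: none. So H_0 = Z.
H_1: b_1 = 27 − 8 − 18 = 1; torsion from ∂_2 factors > 1: [2]. So H_1 = Z ⊕ Z/2Z.
H_2: b_2 = 18 − 18 − 0 = 0; torsion from ∂_3 factors > 1: none. So H_2 = 0.

H_0 = Z,  H_1 = Z ⊕ Z/2Z,  H_2 = 0.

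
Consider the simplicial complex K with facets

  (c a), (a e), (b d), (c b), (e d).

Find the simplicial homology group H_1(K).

We work with the vertex ordering a < b < c < d < e. The simplices of K, each written with vertices in increasing order, are:

  0-simplices (5): a, b, c, d, e
  1-simplices (5): ac, ae, bc, bd, de

Hence C_0 ≅ Z^5, C_1 ≅ Z^5.

Boundary ∂_1: C_1 → C_0 is given by ∂[p,q] = [q] − [p]. For instance
  ∂bd = d − b.
This gives a 5×5 integer matrix of rank 4; reducing to Smith normal form yields diagonal entries (1,1,1,1).

From H_k ≅ ker(∂_k) / im(∂_{k+1}) we obtain:

  H_1: rank ker ∂_1 − rank ∂_2 = (5 − 4) − 0 = 1, and there is no ∂_2, so H_1 ≅ Z.

(K is a triangulation of the circle S^1.)

H_1 ≅ Z.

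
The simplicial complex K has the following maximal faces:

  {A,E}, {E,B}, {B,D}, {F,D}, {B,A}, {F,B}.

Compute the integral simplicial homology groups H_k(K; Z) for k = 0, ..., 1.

We work with the vertex ordering A < B < D < E < F. The simplices of K, each written with vertices in increasing order, are:

  0-simplices (5): A, B, D, E, F
  1-simplices (6): AB, AE, BD, BE, BF, DF

so the chain groups are C_0 ≅ Z^5, C_1 ≅ Z^6.

The boundary map ∂_1: C_1 → C_0 maps an edge to its endpoints' difference, ∂[p,q] = q − p. For instance
  ∂BF = F − B.
This gives a 5×6 integer matrix of rank 4; reducing to Smith normal form yields diagonal entries (1,1,1,1).

Now H_k = ker ∂_k / im ∂_{k+1}, so:

  H_0: rank C_0 − rank ∂_1 = 5 − 4 = 1, and the invariant factors of ∂_1 are all 1, so H_0 = Z.
  H_1: rank ker ∂_1 − rank ∂_2 = (6 − 4) − 0 = 2, and there is no ∂_2, so H_1 = Z^2.

As a check, the Euler characteristic is 5 − 6 = -1, which agrees with 1 − 2 = -1.
(K is a triangulation of a wedge of 2 circles.)

H_0 = Z,  H_1 = Z^2.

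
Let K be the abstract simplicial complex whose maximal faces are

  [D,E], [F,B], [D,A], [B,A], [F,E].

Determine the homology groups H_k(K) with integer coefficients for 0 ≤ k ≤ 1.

Order the vertices as A < B < D < E < F. Listing each simplex with vertices in this order, K has dimension 1 with simplices:

  0-simplices (5): A, B, D, E, F
  1-simplices (5): AB, AD, BF, DE, EF

Hence C_0 ≅ Z^5, C_1 ≅ Z^5.

∂_1: C_1 → C_0 is given by ∂[p,q] = [q] − [p].
This gives a 5×5 integer matrix of rank 4; reducing to Smith normal form yields diagonal entries (1,1,1,1).

Now H_k = ker ∂_k / im ∂_{k+1}, so:

  H_0: rank C_0 − rank ∂_1 = 5 − 4 = 1, and the invariant factors of ∂_1 are all 1, so H_0 = Z.
  H_1: rank ker ∂_1 − rank ∂_2 = (5 − 4) − 0 = 1, and there is no ∂_2, so H_1 = Z.

As a check, the Euler characteristic is 5 − 5 = 0, which agrees with 1 − 1 = 0.

H_0 = Z,  H_1 = Z.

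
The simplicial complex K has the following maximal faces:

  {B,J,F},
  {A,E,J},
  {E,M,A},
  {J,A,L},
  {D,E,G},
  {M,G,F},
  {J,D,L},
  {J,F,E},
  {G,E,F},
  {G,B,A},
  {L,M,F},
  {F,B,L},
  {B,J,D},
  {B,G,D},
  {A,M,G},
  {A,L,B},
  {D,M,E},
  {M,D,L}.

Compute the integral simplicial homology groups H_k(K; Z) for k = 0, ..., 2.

H_0 = Z,  H_1 = Z ⊕ Z/2,  H_2 = 0.

Order the vertices as A < B < D < E < F < G < J < L < M. Listing each simplex with vertices in this order, K has dimension 2 with simplices:

  0-simplices (9): A, B, D, E, F, G, J, L, M
  1-simplices (27): AB, AE, AG, AJ, AL, AM, BD, BF, BG, BJ, BL, DE, DG, DJ, DL, DM, EF, EG, EJ, EM, FG, FJ, FL, FM, GM, JL, LM
  2-simplices (18): ABG, ABL, AEJ, AEM, AGM, AJL, BDG, BDJ, BFJ, BFL, DEG, DEM, DJL, DLM, EFG, EFJ, FGM, FLM

giving chain groups C_0 ≅ Z^9, C_1 ≅ Z^27, C_2 ≅ Z^18.

∂_1: C_1 → C_0 sends each edge [p,q] (with p < q) to q − p.
The resulting 9×27 matrix has rank 8, and its Smith normal form has invariant factors (1,1,1,1,1,1,1,1).

The boundary map ∂_2: C_2 → C_1 maps a triangle to the signed sum of its edges. For instance
  ∂AGM = GM − AM + AG,
  ∂DEM = EM − DM + DE.
This gives a 27×18 integer matrix of rank 18; reducing to Smith normal form yields diagonal entries (1,1,1,1,1,1,1,1,1,1,1,1,1,1,1,1,1,2).

Computing H_k = (kernel of ∂_k) / (image of ∂_{k+1}):

  H_0: rank C_0 − rank ∂_1 = 9 − 8 = 1, and the invariant factors of ∂_1 are all 1, so H_0 = Z.
  H_1: rank ker ∂_1 − rank ∂_2 = (27 − 8) − 18 = 1, and ∂_2 has invariant factor 2 > 1, so H_1 = Z ⊕ Z/2.
  H_2: rank ker ∂_2 − rank ∂_3 = (18 − 18) − 0 = 0, and there is no ∂_3, so H_2 = 0.

As a check, the Euler characteristic is 9 − 27 + 18 = 0, which agrees with 1 − 1 + 0 = 0.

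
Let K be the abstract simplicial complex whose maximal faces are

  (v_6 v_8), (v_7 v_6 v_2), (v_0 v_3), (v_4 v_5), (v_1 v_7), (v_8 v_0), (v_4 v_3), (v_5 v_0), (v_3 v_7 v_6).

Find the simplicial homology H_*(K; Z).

H_0 = Z,  H_1 = Z^2,  H_2 = 0.

Take the total order v_0 < v_1 < v_2 < v_3 < v_4 < v_5 < v_6 < v_7 < v_8 on the vertex set. Then K (dimension 2) consists of the simplices:

  0-simplices (9): [v_0], [v_1], [v_2], [v_3], [v_4], [v_5], [v_6], [v_7], [v_8]
  1-simplices (12): [v_0,v_3], [v_0,v_5], [v_0,v_8], [v_1,v_7], [v_2,v_6], [v_2,v_7], [v_3,v_4], [v_3,v_6], [v_3,v_7], [v_4,v_5], [v_6,v_7], [v_6,v_8]
  2-simplices (2): [v_2,v_6,v_7], [v_3,v_6,v_7]

so the chain groups are C_0 ≅ Z^9, C_1 ≅ Z^12, C_2 ≅ Z^2.

∂_1: C_1 → C_0 is given by ∂[p,q] = [q] − [p]. For instance
  ∂[v_3,v_6] = [v_6] − [v_3].
The resulting 9×12 matrix has rank 8, and its Smith normal form has invariant factors (1,1,1,1,1,1,1,1).

The boundary map ∂_2: C_2 → C_1 sends each 2-simplex [p,q,r] to [q,r] − [p,r] + [p,q]. For instance
  ∂[v_3,v_6,v_7] = [v_6,v_7] − [v_3,v_7] + [v_3,v_6],
  ∂[v_2,v_6,v_7] = [v_6,v_7] − [v_2,v_7] + [v_2,v_6].
The resulting 12×2 matrix has rank 2, and its Smith normal form has invariant factors (1,1).

Computing H_k = (kernel of ∂_k) / (image of ∂_{k+1}):

  H_0: rank C_0 − rank ∂_1 = 9 − 8 = 1, and the invariant factors of ∂_1 are all 1, so H_0 ≅ Z.
  H_1: rank ker ∂_1 − rank ∂_2 = (12 − 8) − 2 = 2, and the invariant factors of ∂_2 are all 1, so H_1 ≅ Z^2.
  H_2: rank ker ∂_2 − rank ∂_3 = (2 − 2) − 0 = 0, and there is no ∂_3, so H_2 ≅ 0.

As a check, the Euler characteristic is 9 − 12 + 2 = -1, which agrees with 1 − 2 + 0 = -1.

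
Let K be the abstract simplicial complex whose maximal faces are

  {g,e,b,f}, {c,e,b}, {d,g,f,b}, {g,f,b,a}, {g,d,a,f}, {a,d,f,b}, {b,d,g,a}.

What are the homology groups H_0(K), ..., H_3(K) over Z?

Order the vertices as a < b < c < d < e < f < g. Listing each simplex with vertices in this order, K has dimension 3 with simplices:

  0-simplices (7): a, b, c, d, e, f, g
  1-simplices (15): ab, ad, af, ag, bc, bd, be, bf, bg, ce, df, dg, ef, eg, fg
  2-simplices (14): abd, abf, abg, adf, adg, afg, bce, bdf, bdg, bef, beg, bfg, dfg, efg
  3-simplices (6): abdf, abdg, abfg, adfg, bdfg, befg

Hence C_0 ≅ Z^7, C_1 ≅ Z^15, C_2 ≅ Z^14, C_3 ≅ Z^6.

Boundary ∂_1: C_1 → C_0 is given by ∂[p,q] = [q] − [p]. For instance
  ∂ag = g − a.
The resulting 7×15 matrix has rank 6, and its Smith normal form has invariant factors (1,1,1,1,1,1).

∂_2: C_2 → C_1 acts by ∂[p,q,r] = [q,r] − [p,r] + [p,q]. For instance
  ∂bef = ef − bf + be,
  ∂abg = bg − ag + ab.
The 15×14 boundary matrix has rank 9 and Smith normal form diag(1,1,1,1,1,1,1,1,1).

The boundary map ∂_3: C_3 → C_2 sends each 3-simplex σ to the alternating sum Σ_i (−1)^i (σ with its i-th vertex removed). For instance
  ∂bdfg = dfg − bfg + bdg − bdf,
  ∂adfg = dfg − afg + adg − adf.
This gives a 14×6 integer matrix of rank 5; reducing to Smith normal form yields diagonal entries (1,1,1,1,1).

From H_k ≅ ker(∂_k) / im(∂_{k+1}) we obtain:

  H_0: rank C_0 − rank ∂_1 = 7 − 6 = 1, and the invariant factors of ∂_1 are all 1, so H_0 ≅ Z.
  H_1: rank ker ∂_1 − rank ∂_2 = (15 − 6) − 9 = 0, and the invariant factors of ∂_2 are all 1, so H_1 ≅ 0.
  H_2: rank ker ∂_2 − rank ∂_3 = (14 − 9) − 5 = 0, and the invariant factors of ∂_3 are all 1, so H_2 ≅ 0.
  H_3: rank ker ∂_3 − rank ∂_4 = (6 − 5) − 0 = 1, and there is no ∂_4, so H_3 ≅ Z.

H_0 ≅ Z,  H_1 = 0,  H_2 = 0,  H_3 ≅ Z.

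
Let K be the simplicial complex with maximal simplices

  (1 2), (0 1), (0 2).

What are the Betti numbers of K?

Take the total order 0 < 1 < 2 on the vertex set. Then K (dimension 1) consists of the simplices:

  0-simplices (3): [0], [1], [2]
  1-simplices (3): [0,1], [0,2], [1,2]

giving chain groups C_0 ≅ Z^3, C_1 ≅ Z^3.

Boundary ∂_1: C_1 → C_0 sends each edge [p,q] (with p < q) to q − p. For instance
  ∂[0,2] = [2] − [0].
The 3×3 boundary matrix has rank 2 and Smith normal form diag(1,1).

From H_k ≅ ker(∂_k) / im(∂_{k+1}) we obtain:

  H_0: rank C_0 − rank ∂_1 = 3 − 2 = 1, and the invariant factors of ∂_1 are all 1, so H_0 ≅ Z.
  H_1: rank ker ∂_1 − rank ∂_2 = (3 − 2) − 0 = 1, and there is no ∂_2, so H_1 ≅ Z.

As a check, the Euler characteristic is 3 − 3 = 0, which agrees with 1 − 1 = 0.

Hence the Betti numbers are b_0 = 1, b_1 = 1.

b_0 = 1, b_1 = 1.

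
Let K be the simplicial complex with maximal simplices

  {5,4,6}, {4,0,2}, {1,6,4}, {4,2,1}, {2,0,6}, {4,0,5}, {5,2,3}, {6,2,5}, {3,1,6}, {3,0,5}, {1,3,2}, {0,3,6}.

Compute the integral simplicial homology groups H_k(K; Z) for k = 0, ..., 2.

H_0 ≅ Z,  H_1 ≅ Z/2,  H_2 = 0.

Order the vertices as 0 < 1 < 2 < 3 < 4 < 5 < 6. Listing each simplex with vertices in this order, K has dimension 2 with simplices:

  0-simplices (7): [0], [1], [2], [3], [4], [5], [6]
  1-simplices (18): [0,2], [0,3], [0,4], [0,5], [0,6], [1,2], [1,3], [1,4], [1,6], [2,3], [2,4], [2,5], [2,6], [3,5], [3,6], [4,5], [4,6], [5,6]
  2-simplices (12): [0,2,4], [0,2,6], [0,3,5], [0,3,6], [0,4,5], [1,2,3], [1,2,4], [1,3,6], [1,4,6], [2,3,5], [2,5,6], [4,5,6]

Hence C_0 ≅ Z^7, C_1 ≅ Z^18, C_2 ≅ Z^12.

∂_1: C_1 → C_0 is given by ∂[p,q] = [q] − [p]. For instance
  ∂[2,3] = [3] − [2].
The 7×18 boundary matrix has rank 6 and Smith normal form diag(1,1,1,1,1,1).

∂_2: C_2 → C_1 acts by ∂[p,q,r] = [q,r] − [p,r] + [p,q]. For instance
  ∂[0,3,6] = [3,6] − [0,6] + [0,3],
  ∂[0,4,5] = [4,5] − [0,5] + [0,4].
The resulting 18×12 matrix has rank 12, and its Smith normal form has invariant factors (1,1,1,1,1,1,1,1,1,1,1,2).

Reading off H_k = ker ∂_k / im ∂_{k+1}:

  H_0: rank C_0 − rank ∂_1 = 7 − 6 = 1, and the invariant factors of ∂_1 are all 1, so H_0 = Z.
  H_1: rank ker ∂_1 − rank ∂_2 = (18 − 6) − 12 = 0, and ∂_2 has invariant factor 2 > 1, so H_1 = Z/2.
  H_2: rank ker ∂_2 − rank ∂_3 = (12 − 12) − 0 = 0, and there is no ∂_3, so H_2 = 0.

As a check, the Euler characteristic is 7 − 18 + 12 = 1, which agrees with 1 − 0 + 0 = 1.
(K is a triangulation of the real projective plane RP^2.)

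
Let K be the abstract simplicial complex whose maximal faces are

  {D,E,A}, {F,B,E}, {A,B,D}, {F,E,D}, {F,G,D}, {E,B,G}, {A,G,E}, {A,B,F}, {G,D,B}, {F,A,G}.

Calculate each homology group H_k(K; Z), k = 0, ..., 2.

H_0 = Z,  H_1 = Z/2,  H_2 = 0.

Fix the vertex order A < B < D < E < F < G and write every simplex with vertices in increasing order. Then dim K = 2 and the simplices of K are:

  0-simplices (6): A, B, D, E, F, G
  1-simplices (15): AB, AD, AE, AF, AG, BD, BE, BF, BG, DE, DF, DG, EF, EG, FG
  2-simplices (10): ABD, ABF, ADE, AEG, AFG, BDG, BEF, BEG, DEF, DFG

Hence C_0 ≅ Z^6, C_1 ≅ Z^15, C_2 ≅ Z^10.

Boundary ∂_1: C_1 → C_0 maps an edge to its endpoints' difference, ∂[p,q] = q − p. For instance
  ∂BD = D − B.
The 6×15 boundary matrix has rank 5 and Smith normal form diag(1,1,1,1,1).

∂_2: C_2 → C_1 maps a triangle to the signed sum of its edges. For instance
  ∂ADE = DE − AE + AD,
  ∂BDG = DG − BG + BD.
The 15×10 boundary matrix has rank 10 and Smith normal form diag(1,1,1,1,1,1,1,1,1,2).

Computing H_k = (kernel of ∂_k) / (image of ∂_{k+1}):

  H_0: rank C_0 − rank ∂_1 = 6 − 5 = 1, and the invariant factors of ∂_1 are all 1, so H_0 = Z.
  H_1: rank ker ∂_1 − rank ∂_2 = (15 − 5) − 10 = 0, and ∂_2 has invariant factor 2 > 1, so H_1 = Z/2.
  H_2: rank ker ∂_2 − rank ∂_3 = (10 − 10) − 0 = 0, and there is no ∂_3, so H_2 = 0.

As a check, the Euler characteristic is 6 − 15 + 10 = 1, which agrees with 1 − 0 + 0 = 1.
(K is a triangulation of the real projective plane RP^2.)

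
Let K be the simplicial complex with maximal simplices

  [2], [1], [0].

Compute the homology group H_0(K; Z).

Fix the vertex order 0 < 1 < 2 and write every simplex with vertices in increasing order. Then dim K = 0 and the simplices of K are:

  0-simplices (3): [0], [1], [2]

Hence C_0 ≅ Z^3.

From H_k ≅ ker(∂_k) / im(∂_{k+1}) we obtain:

  H_0: rank C_0 − rank ∂_1 = 3 − 0 = 3, and there is no ∂_1, so H_0 ≅ Z^3.

H_0 ≅ Z^3.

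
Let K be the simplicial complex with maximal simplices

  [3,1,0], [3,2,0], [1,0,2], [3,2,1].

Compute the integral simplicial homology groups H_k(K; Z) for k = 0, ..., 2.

Order the vertices as 0 < 1 < 2 < 3. Listing each simplex with vertices in this order, K has dimension 2 with simplices:

  0-simplices (4): [0], [1], [2], [3]
  1-simplices (6): [0,1], [0,2], [0,3], [1,2], [1,3], [2,3]
  2-simplices (4): [0,1,2], [0,1,3], [0,2,3], [1,2,3]

Hence C_0 ≅ Z^4, C_1 ≅ Z^6, C_2 ≅ Z^4.

Boundary ∂_1: C_1 → C_0 is given by ∂[p,q] = [q] − [p]. For instance
  ∂[1,2] = [2] − [1].
As a 4×6 matrix over Z this has rank 3, with invariant factors (1,1,1).

∂_2: C_2 → C_1 maps a triangle to the signed sum of its edges. For instance
  ∂[0,1,3] = [1,3] − [0,3] + [0,1],
  ∂[1,2,3] = [2,3] − [1,3] + [1,2].
The resulting 6×4 matrix has rank 3, and its Smith normal form has invariant factors (1,1,1).

From H_k ≅ ker(∂_k) / im(∂_{k+1}) we obtain:

  H_0: rank C_0 − rank ∂_1 = 4 − 3 = 1, and the invariant factors of ∂_1 are all 1, so H_0 = Z.
  H_1: rank ker ∂_1 − rank ∂_2 = (6 − 3) − 3 = 0, and the invariant factors of ∂_2 are all 1, so H_1 = 0.
  H_2: rank ker ∂_2 − rank ∂_3 = (4 − 3) − 0 = 1, and there is no ∂_3, so H_2 = Z.

H_0 = Z,  H_1 = 0,  H_2 = Z.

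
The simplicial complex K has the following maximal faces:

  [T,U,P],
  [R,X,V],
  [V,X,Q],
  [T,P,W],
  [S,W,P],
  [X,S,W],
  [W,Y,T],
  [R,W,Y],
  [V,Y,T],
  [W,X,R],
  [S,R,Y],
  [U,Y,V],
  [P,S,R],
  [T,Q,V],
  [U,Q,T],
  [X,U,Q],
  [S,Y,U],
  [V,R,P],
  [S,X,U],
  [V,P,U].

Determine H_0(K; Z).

H_0 ≅ Z.

K has 10 vertices, 30 edges, 20 triangles.
rank ∂_0 = 0, rank ∂_1 = 9 ⇒ b_0 = 10 − 0 − 9 = 1; all invariant factors of ∂_1 are 1 so no torsion. So H_0 ≅ Z.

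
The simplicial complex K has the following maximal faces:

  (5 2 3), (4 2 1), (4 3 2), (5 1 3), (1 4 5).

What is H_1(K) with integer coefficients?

Order the vertices as 1 < 2 < 3 < 4 < 5. Listing each simplex with vertices in this order, K has dimension 2 with simplices:

  0-simplices (5): [1], [2], [3], [4], [5]
  1-simplices (10): [1,2], [1,3], [1,4], [1,5], [2,3], [2,4], [2,5], [3,4], [3,5], [4,5]
  2-simplices (5): [1,2,4], [1,3,5], [1,4,5], [2,3,4], [2,3,5]

giving chain groups C_0 ≅ Z^5, C_1 ≅ Z^10, C_2 ≅ Z^5.

The boundary map ∂_1: C_1 → C_0 maps an edge to its endpoints' difference, ∂[p,q] = q − p. For instance
  ∂[1,4] = [4] − [1].
This gives a 5×10 integer matrix of rank 4; reducing to Smith normal form yields diagonal entries (1,1,1,1).

∂_2: C_2 → C_1 maps a triangle to the signed sum of its edges. For instance
  ∂[2,3,4] = [3,4] − [2,4] + [2,3],
  ∂[1,3,5] = [3,5] − [1,5] + [1,3].
This gives a 10×5 integer matrix of rank 5; reducing to Smith normal form yields diagonal entries (1,1,1,1,1).

Now H_k = ker ∂_k / im ∂_{k+1}, so:

  H_1: rank ker ∂_1 − rank ∂_2 = (10 − 4) − 5 = 1, and the invariant factors of ∂_2 are all 1, so H_1 = Z.

H_1 = Z.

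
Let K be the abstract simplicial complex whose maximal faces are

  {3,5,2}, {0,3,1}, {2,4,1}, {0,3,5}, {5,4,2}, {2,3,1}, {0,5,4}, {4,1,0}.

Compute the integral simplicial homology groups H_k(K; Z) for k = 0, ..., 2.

H_0 = Z,  H_1 = 0,  H_2 = Z.

Take the total order 0 < 1 < 2 < 3 < 4 < 5 on the vertex set. Then K (dimension 2) consists of the simplices:

  0-simplices (6): [0], [1], [2], [3], [4], [5]
  1-simplices (12): [0,1], [0,3], [0,4], [0,5], [1,2], [1,3], [1,4], [2,3], [2,4], [2,5], [3,5], [4,5]
  2-simplices (8): [0,1,3], [0,1,4], [0,3,5], [0,4,5], [1,2,3], [1,2,4], [2,3,5], [2,4,5]

so the chain groups are C_0 ≅ Z^6, C_1 ≅ Z^12, C_2 ≅ Z^8.

∂_1: C_1 → C_0 sends each edge [p,q] (with p < q) to q − p.
The resulting 6×12 matrix has rank 5, and its Smith normal form has invariant factors (1,1,1,1,1).

Boundary ∂_2: C_2 → C_1 maps a triangle to the signed sum of its edges. For instance
  ∂[2,4,5] = [4,5] − [2,5] + [2,4],
  ∂[1,2,3] = [2,3] − [1,3] + [1,2].
The resulting 12×8 matrix has rank 7, and its Smith normal form has invariant factors (1,1,1,1,1,1,1).

From H_k ≅ ker(∂_k) / im(∂_{k+1}) we obtain:

  H_0: rank C_0 − rank ∂_1 = 6 − 5 = 1, and the invariant factors of ∂_1 are all 1, so H_0 ≅ Z.
  H_1: rank ker ∂_1 − rank ∂_2 = (12 − 5) − 7 = 0, and the invariant factors of ∂_2 are all 1, so H_1 ≅ 0.
  H_2: rank ker ∂_2 − rank ∂_3 = (8 − 7) − 0 = 1, and there is no ∂_3, so H_2 ≅ Z.

As a check, the Euler characteristic is 6 − 12 + 8 = 2, which agrees with 1 − 0 + 1 = 2.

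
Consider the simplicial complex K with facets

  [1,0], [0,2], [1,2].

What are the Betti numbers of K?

Order the vertices as 0 < 1 < 2. Listing each simplex with vertices in this order, K has dimension 1 with simplices:

  0-simplices (3): [0], [1], [2]
  1-simplices (3): [0,1], [0,2], [1,2]

giving chain groups C_0 ≅ Z^3, C_1 ≅ Z^3.

The boundary map ∂_1: C_1 → C_0 maps an edge to its endpoints' difference, ∂[p,q] = q − p.
This gives a 3×3 integer matrix of rank 2; reducing to Smith normal form yields diagonal entries (1,1).

Reading off H_k = ker ∂_k / im ∂_{k+1}:

  H_0: rank C_0 − rank ∂_1 = 3 − 2 = 1, and the invariant factors of ∂_1 are all 1, so H_0 ≅ Z.
  H_1: rank ker ∂_1 − rank ∂_2 = (3 − 2) − 0 = 1, and there is no ∂_2, so H_1 ≅ Z.

Hence the Betti numbers are b_0 = 1, b_1 = 1.

b_0 = 1, b_1 = 1.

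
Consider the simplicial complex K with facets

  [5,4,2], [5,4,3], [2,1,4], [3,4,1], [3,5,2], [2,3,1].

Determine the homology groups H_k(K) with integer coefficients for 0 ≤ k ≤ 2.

H_0 = Z,  H_1 = 0,  H_2 = Z.

Take the total order 1 < 2 < 3 < 4 < 5 on the vertex set. Then K (dimension 2) consists of the simplices:

  0-simplices (5): [1], [2], [3], [4], [5]
  1-simplices (9): [1,2], [1,3], [1,4], [2,3], [2,4], [2,5], [3,4], [3,5], [4,5]
  2-simplices (6): [1,2,3], [1,2,4], [1,3,4], [2,3,5], [2,4,5], [3,4,5]

so the chain groups are C_0 ≅ Z^5, C_1 ≅ Z^9, C_2 ≅ Z^6.

Boundary ∂_1: C_1 → C_0 maps an edge to its endpoints' difference, ∂[p,q] = q − p. For instance
  ∂[3,4] = [4] − [3].
This gives a 5×9 integer matrix of rank 4; reducing to Smith normal form yields diagonal entries (1,1,1,1).

The boundary map ∂_2: C_2 → C_1 acts by ∂[p,q,r] = [q,r] − [p,r] + [p,q]. For instance
  ∂[2,4,5] = [4,5] − [2,5] + [2,4],
  ∂[1,3,4] = [3,4] − [1,4] + [1,3].
As a 9×6 matrix over Z this has rank 5, with invariant factors (1,1,1,1,1).

Now H_k = ker ∂_k / im ∂_{k+1}, so:

  H_0: rank C_0 − rank ∂_1 = 5 − 4 = 1, and the invariant factors of ∂_1 are all 1, so H_0 ≅ Z.
  H_1: rank ker ∂_1 − rank ∂_2 = (9 − 4) − 5 = 0, and the invariant factors of ∂_2 are all 1, so H_1 ≅ 0.
  H_2: rank ker ∂_2 − rank ∂_3 = (6 − 5) − 0 = 1, and there is no ∂_3, so H_2 ≅ Z.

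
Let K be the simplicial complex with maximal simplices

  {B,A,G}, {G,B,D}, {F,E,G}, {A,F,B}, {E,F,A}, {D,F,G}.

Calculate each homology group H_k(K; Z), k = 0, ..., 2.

We work with the vertex ordering A < B < D < E < F < G. The simplices of K, each written with vertices in increasing order, are:

  0-simplices (6): A, B, D, E, F, G
  1-simplices (12): AB, AE, AF, AG, BD, BF, BG, DF, DG, EF, EG, FG
  2-simplices (6): ABF, ABG, AEF, BDG, DFG, EFG

so the chain groups are C_0 ≅ Z^6, C_1 ≅ Z^12, C_2 ≅ Z^6.

Boundary ∂_1: C_1 → C_0 maps an edge to its endpoints' difference, ∂[p,q] = q − p.
This gives a 6×12 integer matrix of rank 5; reducing to Smith normal form yields diagonal entries (1,1,1,1,1).

∂_2: C_2 → C_1 acts by ∂[p,q,r] = [q,r] − [p,r] + [p,q]. For instance
  ∂ABF = BF − AF + AB,
  ∂EFG = FG − EG + EF.
The resulting 12×6 matrix has rank 6, and its Smith normal form has invariant factors (1,1,1,1,1,1).

Computing H_k = (kernel of ∂_k) / (image of ∂_{k+1}):

  H_0: rank C_0 − rank ∂_1 = 6 − 5 = 1, and the invariant factors of ∂_1 are all 1, so H_0 = Z.
  H_1: rank ker ∂_1 − rank ∂_2 = (12 − 5) − 6 = 1, and the invariant factors of ∂_2 are all 1, so H_1 = Z.
  H_2: rank ker ∂_2 − rank ∂_3 = (6 − 6) − 0 = 0, and there is no ∂_3, so H_2 = 0.

As a check, the Euler characteristic is 6 − 12 + 6 = 0, which agrees with 1 − 1 + 0 = 0.

H_0 ≅ Z,  H_1 ≅ Z,  H_2 = 0.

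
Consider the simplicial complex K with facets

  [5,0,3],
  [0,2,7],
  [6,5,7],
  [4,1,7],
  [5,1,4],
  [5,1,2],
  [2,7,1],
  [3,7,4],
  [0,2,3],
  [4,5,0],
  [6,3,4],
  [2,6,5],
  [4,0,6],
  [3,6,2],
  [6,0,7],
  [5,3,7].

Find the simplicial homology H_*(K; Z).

Order the vertices as 0 < 1 < 2 < 3 < 4 < 5 < 6 < 7. Listing each simplex with vertices in this order, K has dimension 2 with simplices:

  0-simplices (8): [0], [1], [2], [3], [4], [5], [6], [7]
  1-simplices (24): (24 of them)
  2-simplices (16): [0,2,3], [0,2,7], [0,3,5], [0,4,5], [0,4,6], [0,6,7], [1,2,5], [1,2,7], [1,4,5], [1,4,7], [2,3,6], [2,5,6], [3,4,6], [3,4,7], [3,5,7], [5,6,7]

giving chain groups C_0 ≅ Z^8, C_1 ≅ Z^24, C_2 ≅ Z^16.

The boundary map ∂_1: C_1 → C_0 sends each edge [p,q] (with p < q) to q − p. For instance
  ∂[5,6] = [6] − [5].
The 8×24 boundary matrix has rank 7 and Smith normal form diag(1,1,1,1,1,1,1).

Boundary ∂_2: C_2 → C_1 acts by ∂[p,q,r] = [q,r] − [p,r] + [p,q]. For instance
  ∂[3,4,7] = [4,7] − [3,7] + [3,4],
  ∂[2,5,6] = [5,6] − [2,6] + [2,5].
The resulting 24×16 matrix has rank 15, and its Smith normal form has invariant factors (1,1,1,1,1,1,1,1,1,1,1,1,1,1,1).

Computing H_k = (kernel of ∂_k) / (image of ∂_{k+1}):

  H_0: rank C_0 − rank ∂_1 = 8 − 7 = 1, and the invariant factors of ∂_1 are all 1, so H_0 = Z.
  H_1: rank ker ∂_1 − rank ∂_2 = (24 − 7) − 15 = 2, and the invariant factors of ∂_2 are all 1, so H_1 = Z^2.
  H_2: rank ker ∂_2 − rank ∂_3 = (16 − 15) − 0 = 1, and there is no ∂_3, so H_2 = Z.

As a check, the Euler characteristic is 8 − 24 + 16 = 0, which agrees with 1 − 2 + 1 = 0.

H_0 = Z,  H_1 = Z^2,  H_2 = Z.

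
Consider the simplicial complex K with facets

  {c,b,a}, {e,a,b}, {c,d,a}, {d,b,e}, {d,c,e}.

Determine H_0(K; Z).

H_0 ≅ Z.

Fix the vertex order a < b < c < d < e and write every simplex with vertices in increasing order. Then dim K = 2 and the simplices of K are:

  0-simplices (5): a, b, c, d, e
  1-simplices (10): ab, ac, ad, ae, bc, bd, be, cd, ce, de
  2-simplices (5): abc, abe, acd, bde, cde

giving chain groups C_0 ≅ Z^5, C_1 ≅ Z^10, C_2 ≅ Z^5.

The boundary map ∂_1: C_1 → C_0 sends each edge [p,q] (with p < q) to q − p. For instance
  ∂cd = d − c.
This gives a 5×10 integer matrix of rank 4; reducing to Smith normal form yields diagonal entries (1,1,1,1).

The boundary map ∂_2: C_2 → C_1 maps a triangle to the signed sum of its edges. For instance
  ∂abc = bc − ac + ab,
  ∂acd = cd − ad + ac.
The resulting 10×5 matrix has rank 5, and its Smith normal form has invariant factors (1,1,1,1,1).

Now H_k = ker ∂_k / im ∂_{k+1}, so:

  H_0: rank C_0 − rank ∂_1 = 5 − 4 = 1, and the invariant factors of ∂_1 are all 1, so H_0 ≅ Z.

(K is a triangulation of the Möbius band.)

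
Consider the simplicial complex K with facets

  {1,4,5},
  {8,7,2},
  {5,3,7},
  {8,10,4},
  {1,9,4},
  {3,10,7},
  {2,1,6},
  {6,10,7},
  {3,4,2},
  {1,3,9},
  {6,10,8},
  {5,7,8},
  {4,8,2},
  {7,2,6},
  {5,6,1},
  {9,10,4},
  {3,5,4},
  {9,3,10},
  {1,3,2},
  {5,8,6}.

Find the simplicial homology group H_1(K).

Order the vertices as 1 < 2 < 3 < 4 < 5 < 6 < 7 < 8 < 9 < 10. Listing each simplex with vertices in this order, K has dimension 2 with simplices:

  0-simplices (10): [1], [2], [3], [4], [5], [6], [7], [8], [9], [10]
  1-simplices (30): (30 of them)
  2-simplices (20): (20 of them)

Hence C_0 ≅ Z^10, C_1 ≅ Z^30, C_2 ≅ Z^20.

∂_1: C_1 → C_0 maps an edge to its endpoints' difference, ∂[p,q] = q − p. For instance
  ∂[7,8] = [8] − [7].
The resulting 10×30 matrix has rank 9, and its Smith normal form has invariant factors (1,1,1,1,1,1,1,1,1).

Boundary ∂_2: C_2 → C_1 maps a triangle to the signed sum of its edges. For instance
  ∂[1,4,5] = [4,5] − [1,5] + [1,4],
  ∂[3,4,5] = [4,5] − [3,5] + [3,4].
This gives a 30×20 integer matrix of rank 20; reducing to Smith normal form yields diagonal entries (1,1,1,1,1,1,1,1,1,1,1,1,1,1,1,1,1,1,1,2).

Now H_k = ker ∂_k / im ∂_{k+1}, so:

  H_1: rank ker ∂_1 − rank ∂_2 = (30 − 9) − 20 = 1, and ∂_2 has invariant factor 2 > 1, so H_1 ≅ Z × Z/2.

H_1 ≅ Z × Z/2.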